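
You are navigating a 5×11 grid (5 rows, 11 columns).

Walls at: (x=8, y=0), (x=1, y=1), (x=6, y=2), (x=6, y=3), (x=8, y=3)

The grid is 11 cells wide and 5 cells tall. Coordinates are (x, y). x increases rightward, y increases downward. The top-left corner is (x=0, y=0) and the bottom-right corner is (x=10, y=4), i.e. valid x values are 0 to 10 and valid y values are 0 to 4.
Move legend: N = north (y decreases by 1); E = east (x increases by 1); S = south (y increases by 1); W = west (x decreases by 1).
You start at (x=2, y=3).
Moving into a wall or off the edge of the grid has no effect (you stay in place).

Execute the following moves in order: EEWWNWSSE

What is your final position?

Answer: Final position: (x=2, y=4)

Derivation:
Start: (x=2, y=3)
  E (east): (x=2, y=3) -> (x=3, y=3)
  E (east): (x=3, y=3) -> (x=4, y=3)
  W (west): (x=4, y=3) -> (x=3, y=3)
  W (west): (x=3, y=3) -> (x=2, y=3)
  N (north): (x=2, y=3) -> (x=2, y=2)
  W (west): (x=2, y=2) -> (x=1, y=2)
  S (south): (x=1, y=2) -> (x=1, y=3)
  S (south): (x=1, y=3) -> (x=1, y=4)
  E (east): (x=1, y=4) -> (x=2, y=4)
Final: (x=2, y=4)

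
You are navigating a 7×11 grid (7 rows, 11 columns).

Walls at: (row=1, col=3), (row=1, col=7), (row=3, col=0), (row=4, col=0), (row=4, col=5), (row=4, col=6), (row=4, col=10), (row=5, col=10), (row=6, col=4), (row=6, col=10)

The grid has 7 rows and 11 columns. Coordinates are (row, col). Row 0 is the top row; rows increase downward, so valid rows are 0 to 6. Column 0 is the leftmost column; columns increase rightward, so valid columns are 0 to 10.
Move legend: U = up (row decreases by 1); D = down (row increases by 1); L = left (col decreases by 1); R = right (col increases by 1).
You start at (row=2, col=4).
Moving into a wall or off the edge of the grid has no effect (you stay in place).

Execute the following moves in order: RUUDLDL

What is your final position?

Answer: Final position: (row=2, col=3)

Derivation:
Start: (row=2, col=4)
  R (right): (row=2, col=4) -> (row=2, col=5)
  U (up): (row=2, col=5) -> (row=1, col=5)
  U (up): (row=1, col=5) -> (row=0, col=5)
  D (down): (row=0, col=5) -> (row=1, col=5)
  L (left): (row=1, col=5) -> (row=1, col=4)
  D (down): (row=1, col=4) -> (row=2, col=4)
  L (left): (row=2, col=4) -> (row=2, col=3)
Final: (row=2, col=3)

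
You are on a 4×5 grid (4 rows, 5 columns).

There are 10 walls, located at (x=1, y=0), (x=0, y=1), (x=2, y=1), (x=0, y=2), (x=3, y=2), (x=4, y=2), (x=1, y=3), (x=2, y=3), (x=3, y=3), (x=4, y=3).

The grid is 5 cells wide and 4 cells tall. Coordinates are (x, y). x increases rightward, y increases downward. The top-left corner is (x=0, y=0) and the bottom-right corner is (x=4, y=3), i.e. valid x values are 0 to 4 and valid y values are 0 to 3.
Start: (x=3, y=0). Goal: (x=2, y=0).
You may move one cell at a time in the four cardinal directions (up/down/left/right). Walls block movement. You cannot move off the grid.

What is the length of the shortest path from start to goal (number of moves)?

BFS from (x=3, y=0) until reaching (x=2, y=0):
  Distance 0: (x=3, y=0)
  Distance 1: (x=2, y=0), (x=4, y=0), (x=3, y=1)  <- goal reached here
One shortest path (1 moves): (x=3, y=0) -> (x=2, y=0)

Answer: Shortest path length: 1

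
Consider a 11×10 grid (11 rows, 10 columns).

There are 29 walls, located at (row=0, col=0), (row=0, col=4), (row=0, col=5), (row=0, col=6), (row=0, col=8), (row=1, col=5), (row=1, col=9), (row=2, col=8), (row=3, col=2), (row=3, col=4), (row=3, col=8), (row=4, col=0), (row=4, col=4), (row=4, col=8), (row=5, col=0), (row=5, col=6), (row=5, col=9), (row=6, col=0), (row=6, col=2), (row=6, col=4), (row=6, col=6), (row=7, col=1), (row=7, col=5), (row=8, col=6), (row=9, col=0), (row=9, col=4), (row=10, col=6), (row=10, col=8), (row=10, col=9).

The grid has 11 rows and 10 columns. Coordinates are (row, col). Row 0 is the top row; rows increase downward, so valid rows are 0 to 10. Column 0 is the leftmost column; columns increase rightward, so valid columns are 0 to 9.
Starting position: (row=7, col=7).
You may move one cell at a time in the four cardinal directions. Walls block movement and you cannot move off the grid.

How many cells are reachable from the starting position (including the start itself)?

Answer: Reachable cells: 77

Derivation:
BFS flood-fill from (row=7, col=7):
  Distance 0: (row=7, col=7)
  Distance 1: (row=6, col=7), (row=7, col=6), (row=7, col=8), (row=8, col=7)
  Distance 2: (row=5, col=7), (row=6, col=8), (row=7, col=9), (row=8, col=8), (row=9, col=7)
  Distance 3: (row=4, col=7), (row=5, col=8), (row=6, col=9), (row=8, col=9), (row=9, col=6), (row=9, col=8), (row=10, col=7)
  Distance 4: (row=3, col=7), (row=4, col=6), (row=9, col=5), (row=9, col=9)
  Distance 5: (row=2, col=7), (row=3, col=6), (row=4, col=5), (row=8, col=5), (row=10, col=5)
  Distance 6: (row=1, col=7), (row=2, col=6), (row=3, col=5), (row=5, col=5), (row=8, col=4), (row=10, col=4)
  Distance 7: (row=0, col=7), (row=1, col=6), (row=1, col=8), (row=2, col=5), (row=5, col=4), (row=6, col=5), (row=7, col=4), (row=8, col=3), (row=10, col=3)
  Distance 8: (row=2, col=4), (row=5, col=3), (row=7, col=3), (row=8, col=2), (row=9, col=3), (row=10, col=2)
  Distance 9: (row=1, col=4), (row=2, col=3), (row=4, col=3), (row=5, col=2), (row=6, col=3), (row=7, col=2), (row=8, col=1), (row=9, col=2), (row=10, col=1)
  Distance 10: (row=1, col=3), (row=2, col=2), (row=3, col=3), (row=4, col=2), (row=5, col=1), (row=8, col=0), (row=9, col=1), (row=10, col=0)
  Distance 11: (row=0, col=3), (row=1, col=2), (row=2, col=1), (row=4, col=1), (row=6, col=1), (row=7, col=0)
  Distance 12: (row=0, col=2), (row=1, col=1), (row=2, col=0), (row=3, col=1)
  Distance 13: (row=0, col=1), (row=1, col=0), (row=3, col=0)
Total reachable: 77 (grid has 81 open cells total)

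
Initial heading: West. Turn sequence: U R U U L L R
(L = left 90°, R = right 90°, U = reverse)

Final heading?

Answer: Final heading: East

Derivation:
Start: West
  U (U-turn (180°)) -> East
  R (right (90° clockwise)) -> South
  U (U-turn (180°)) -> North
  U (U-turn (180°)) -> South
  L (left (90° counter-clockwise)) -> East
  L (left (90° counter-clockwise)) -> North
  R (right (90° clockwise)) -> East
Final: East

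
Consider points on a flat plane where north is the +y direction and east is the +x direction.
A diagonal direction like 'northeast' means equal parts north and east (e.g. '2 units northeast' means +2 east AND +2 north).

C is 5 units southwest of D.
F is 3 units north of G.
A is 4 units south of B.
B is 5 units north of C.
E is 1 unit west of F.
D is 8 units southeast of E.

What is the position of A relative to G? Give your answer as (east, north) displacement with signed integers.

Place G at the origin (east=0, north=0).
  F is 3 units north of G: delta (east=+0, north=+3); F at (east=0, north=3).
  E is 1 unit west of F: delta (east=-1, north=+0); E at (east=-1, north=3).
  D is 8 units southeast of E: delta (east=+8, north=-8); D at (east=7, north=-5).
  C is 5 units southwest of D: delta (east=-5, north=-5); C at (east=2, north=-10).
  B is 5 units north of C: delta (east=+0, north=+5); B at (east=2, north=-5).
  A is 4 units south of B: delta (east=+0, north=-4); A at (east=2, north=-9).
Therefore A relative to G: (east=2, north=-9).

Answer: A is at (east=2, north=-9) relative to G.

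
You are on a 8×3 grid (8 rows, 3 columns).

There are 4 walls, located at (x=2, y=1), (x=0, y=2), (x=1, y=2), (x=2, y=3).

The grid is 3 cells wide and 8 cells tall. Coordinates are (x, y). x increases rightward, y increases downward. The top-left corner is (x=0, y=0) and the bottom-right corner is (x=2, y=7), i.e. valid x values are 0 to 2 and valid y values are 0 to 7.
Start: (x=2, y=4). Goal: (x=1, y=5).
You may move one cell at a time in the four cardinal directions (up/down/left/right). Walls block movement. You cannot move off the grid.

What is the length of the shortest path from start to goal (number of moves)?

BFS from (x=2, y=4) until reaching (x=1, y=5):
  Distance 0: (x=2, y=4)
  Distance 1: (x=1, y=4), (x=2, y=5)
  Distance 2: (x=1, y=3), (x=0, y=4), (x=1, y=5), (x=2, y=6)  <- goal reached here
One shortest path (2 moves): (x=2, y=4) -> (x=1, y=4) -> (x=1, y=5)

Answer: Shortest path length: 2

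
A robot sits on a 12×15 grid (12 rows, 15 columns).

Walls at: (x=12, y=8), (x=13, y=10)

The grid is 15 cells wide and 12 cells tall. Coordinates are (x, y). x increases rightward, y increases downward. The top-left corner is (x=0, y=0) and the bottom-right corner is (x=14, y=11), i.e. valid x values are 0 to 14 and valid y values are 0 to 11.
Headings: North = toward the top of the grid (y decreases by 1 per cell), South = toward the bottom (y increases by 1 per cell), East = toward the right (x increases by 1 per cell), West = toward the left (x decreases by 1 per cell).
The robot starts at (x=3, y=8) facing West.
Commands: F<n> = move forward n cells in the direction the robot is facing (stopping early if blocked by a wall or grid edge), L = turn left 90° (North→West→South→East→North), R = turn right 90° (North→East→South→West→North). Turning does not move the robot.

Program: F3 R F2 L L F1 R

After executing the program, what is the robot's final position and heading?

Start: (x=3, y=8), facing West
  F3: move forward 3, now at (x=0, y=8)
  R: turn right, now facing North
  F2: move forward 2, now at (x=0, y=6)
  L: turn left, now facing West
  L: turn left, now facing South
  F1: move forward 1, now at (x=0, y=7)
  R: turn right, now facing West
Final: (x=0, y=7), facing West

Answer: Final position: (x=0, y=7), facing West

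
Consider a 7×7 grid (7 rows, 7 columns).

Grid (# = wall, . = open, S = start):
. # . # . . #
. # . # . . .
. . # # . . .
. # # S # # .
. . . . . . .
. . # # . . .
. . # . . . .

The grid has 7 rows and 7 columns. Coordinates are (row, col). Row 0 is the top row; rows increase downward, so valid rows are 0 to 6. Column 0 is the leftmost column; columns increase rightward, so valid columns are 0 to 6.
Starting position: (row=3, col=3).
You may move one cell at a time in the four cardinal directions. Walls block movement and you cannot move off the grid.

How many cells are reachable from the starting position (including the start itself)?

Answer: Reachable cells: 33

Derivation:
BFS flood-fill from (row=3, col=3):
  Distance 0: (row=3, col=3)
  Distance 1: (row=4, col=3)
  Distance 2: (row=4, col=2), (row=4, col=4)
  Distance 3: (row=4, col=1), (row=4, col=5), (row=5, col=4)
  Distance 4: (row=4, col=0), (row=4, col=6), (row=5, col=1), (row=5, col=5), (row=6, col=4)
  Distance 5: (row=3, col=0), (row=3, col=6), (row=5, col=0), (row=5, col=6), (row=6, col=1), (row=6, col=3), (row=6, col=5)
  Distance 6: (row=2, col=0), (row=2, col=6), (row=6, col=0), (row=6, col=6)
  Distance 7: (row=1, col=0), (row=1, col=6), (row=2, col=1), (row=2, col=5)
  Distance 8: (row=0, col=0), (row=1, col=5), (row=2, col=4)
  Distance 9: (row=0, col=5), (row=1, col=4)
  Distance 10: (row=0, col=4)
Total reachable: 33 (grid has 35 open cells total)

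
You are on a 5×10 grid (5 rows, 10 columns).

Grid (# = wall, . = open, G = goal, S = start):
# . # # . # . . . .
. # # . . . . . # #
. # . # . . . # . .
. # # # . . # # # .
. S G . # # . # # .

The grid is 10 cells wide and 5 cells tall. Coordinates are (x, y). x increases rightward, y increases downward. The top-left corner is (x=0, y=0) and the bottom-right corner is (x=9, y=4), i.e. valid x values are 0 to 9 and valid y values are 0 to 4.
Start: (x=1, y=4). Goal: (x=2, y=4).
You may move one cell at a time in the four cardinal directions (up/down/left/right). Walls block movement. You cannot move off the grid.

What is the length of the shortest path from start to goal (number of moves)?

BFS from (x=1, y=4) until reaching (x=2, y=4):
  Distance 0: (x=1, y=4)
  Distance 1: (x=0, y=4), (x=2, y=4)  <- goal reached here
One shortest path (1 moves): (x=1, y=4) -> (x=2, y=4)

Answer: Shortest path length: 1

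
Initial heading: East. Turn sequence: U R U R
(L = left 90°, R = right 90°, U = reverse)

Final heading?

Start: East
  U (U-turn (180°)) -> West
  R (right (90° clockwise)) -> North
  U (U-turn (180°)) -> South
  R (right (90° clockwise)) -> West
Final: West

Answer: Final heading: West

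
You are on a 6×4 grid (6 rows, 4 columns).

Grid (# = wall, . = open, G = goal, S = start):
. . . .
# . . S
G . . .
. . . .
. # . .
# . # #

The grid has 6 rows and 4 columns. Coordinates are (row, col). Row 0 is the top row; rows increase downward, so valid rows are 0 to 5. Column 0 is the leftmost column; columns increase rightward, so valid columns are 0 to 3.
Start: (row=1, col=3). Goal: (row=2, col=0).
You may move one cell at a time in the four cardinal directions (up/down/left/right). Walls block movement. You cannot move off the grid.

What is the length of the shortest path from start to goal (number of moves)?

Answer: Shortest path length: 4

Derivation:
BFS from (row=1, col=3) until reaching (row=2, col=0):
  Distance 0: (row=1, col=3)
  Distance 1: (row=0, col=3), (row=1, col=2), (row=2, col=3)
  Distance 2: (row=0, col=2), (row=1, col=1), (row=2, col=2), (row=3, col=3)
  Distance 3: (row=0, col=1), (row=2, col=1), (row=3, col=2), (row=4, col=3)
  Distance 4: (row=0, col=0), (row=2, col=0), (row=3, col=1), (row=4, col=2)  <- goal reached here
One shortest path (4 moves): (row=1, col=3) -> (row=1, col=2) -> (row=1, col=1) -> (row=2, col=1) -> (row=2, col=0)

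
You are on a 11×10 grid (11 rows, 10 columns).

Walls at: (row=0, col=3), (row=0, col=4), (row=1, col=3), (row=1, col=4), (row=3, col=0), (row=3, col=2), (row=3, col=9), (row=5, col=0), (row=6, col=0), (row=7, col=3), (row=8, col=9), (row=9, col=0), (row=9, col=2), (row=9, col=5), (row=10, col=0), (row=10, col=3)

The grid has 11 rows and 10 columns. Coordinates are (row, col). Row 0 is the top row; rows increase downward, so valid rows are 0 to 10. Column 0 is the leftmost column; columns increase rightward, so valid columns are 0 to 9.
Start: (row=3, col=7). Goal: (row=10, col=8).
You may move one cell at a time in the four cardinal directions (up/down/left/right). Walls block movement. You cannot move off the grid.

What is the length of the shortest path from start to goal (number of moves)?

Answer: Shortest path length: 8

Derivation:
BFS from (row=3, col=7) until reaching (row=10, col=8):
  Distance 0: (row=3, col=7)
  Distance 1: (row=2, col=7), (row=3, col=6), (row=3, col=8), (row=4, col=7)
  Distance 2: (row=1, col=7), (row=2, col=6), (row=2, col=8), (row=3, col=5), (row=4, col=6), (row=4, col=8), (row=5, col=7)
  Distance 3: (row=0, col=7), (row=1, col=6), (row=1, col=8), (row=2, col=5), (row=2, col=9), (row=3, col=4), (row=4, col=5), (row=4, col=9), (row=5, col=6), (row=5, col=8), (row=6, col=7)
  Distance 4: (row=0, col=6), (row=0, col=8), (row=1, col=5), (row=1, col=9), (row=2, col=4), (row=3, col=3), (row=4, col=4), (row=5, col=5), (row=5, col=9), (row=6, col=6), (row=6, col=8), (row=7, col=7)
  Distance 5: (row=0, col=5), (row=0, col=9), (row=2, col=3), (row=4, col=3), (row=5, col=4), (row=6, col=5), (row=6, col=9), (row=7, col=6), (row=7, col=8), (row=8, col=7)
  Distance 6: (row=2, col=2), (row=4, col=2), (row=5, col=3), (row=6, col=4), (row=7, col=5), (row=7, col=9), (row=8, col=6), (row=8, col=8), (row=9, col=7)
  Distance 7: (row=1, col=2), (row=2, col=1), (row=4, col=1), (row=5, col=2), (row=6, col=3), (row=7, col=4), (row=8, col=5), (row=9, col=6), (row=9, col=8), (row=10, col=7)
  Distance 8: (row=0, col=2), (row=1, col=1), (row=2, col=0), (row=3, col=1), (row=4, col=0), (row=5, col=1), (row=6, col=2), (row=8, col=4), (row=9, col=9), (row=10, col=6), (row=10, col=8)  <- goal reached here
One shortest path (8 moves): (row=3, col=7) -> (row=3, col=8) -> (row=4, col=8) -> (row=5, col=8) -> (row=6, col=8) -> (row=7, col=8) -> (row=8, col=8) -> (row=9, col=8) -> (row=10, col=8)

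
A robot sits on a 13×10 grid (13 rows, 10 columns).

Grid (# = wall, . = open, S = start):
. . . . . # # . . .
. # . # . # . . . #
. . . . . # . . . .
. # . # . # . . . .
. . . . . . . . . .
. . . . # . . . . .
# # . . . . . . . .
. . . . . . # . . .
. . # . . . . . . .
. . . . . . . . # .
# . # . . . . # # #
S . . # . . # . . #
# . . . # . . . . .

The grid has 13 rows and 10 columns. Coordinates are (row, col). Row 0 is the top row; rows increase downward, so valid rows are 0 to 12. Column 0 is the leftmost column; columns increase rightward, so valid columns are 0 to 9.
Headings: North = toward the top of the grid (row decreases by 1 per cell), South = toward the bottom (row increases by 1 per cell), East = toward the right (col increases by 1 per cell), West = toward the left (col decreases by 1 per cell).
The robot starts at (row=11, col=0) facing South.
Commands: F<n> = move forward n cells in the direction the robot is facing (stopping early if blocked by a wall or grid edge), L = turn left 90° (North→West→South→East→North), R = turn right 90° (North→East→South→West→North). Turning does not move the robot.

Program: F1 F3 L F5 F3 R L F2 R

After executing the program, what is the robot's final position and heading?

Answer: Final position: (row=11, col=2), facing South

Derivation:
Start: (row=11, col=0), facing South
  F1: move forward 0/1 (blocked), now at (row=11, col=0)
  F3: move forward 0/3 (blocked), now at (row=11, col=0)
  L: turn left, now facing East
  F5: move forward 2/5 (blocked), now at (row=11, col=2)
  F3: move forward 0/3 (blocked), now at (row=11, col=2)
  R: turn right, now facing South
  L: turn left, now facing East
  F2: move forward 0/2 (blocked), now at (row=11, col=2)
  R: turn right, now facing South
Final: (row=11, col=2), facing South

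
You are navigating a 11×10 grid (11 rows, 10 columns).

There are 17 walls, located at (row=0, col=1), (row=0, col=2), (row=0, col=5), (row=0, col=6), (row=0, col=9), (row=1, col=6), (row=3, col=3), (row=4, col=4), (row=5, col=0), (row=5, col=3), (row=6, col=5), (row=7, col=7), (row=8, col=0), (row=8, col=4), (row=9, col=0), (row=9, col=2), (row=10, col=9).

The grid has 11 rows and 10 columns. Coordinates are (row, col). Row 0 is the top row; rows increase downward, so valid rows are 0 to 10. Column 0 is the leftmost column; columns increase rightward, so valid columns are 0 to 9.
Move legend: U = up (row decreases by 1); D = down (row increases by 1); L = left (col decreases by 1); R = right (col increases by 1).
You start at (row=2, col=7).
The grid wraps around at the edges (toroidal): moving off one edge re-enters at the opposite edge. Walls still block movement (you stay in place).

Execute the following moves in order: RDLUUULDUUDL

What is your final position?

Start: (row=2, col=7)
  R (right): (row=2, col=7) -> (row=2, col=8)
  D (down): (row=2, col=8) -> (row=3, col=8)
  L (left): (row=3, col=8) -> (row=3, col=7)
  U (up): (row=3, col=7) -> (row=2, col=7)
  U (up): (row=2, col=7) -> (row=1, col=7)
  U (up): (row=1, col=7) -> (row=0, col=7)
  L (left): blocked, stay at (row=0, col=7)
  D (down): (row=0, col=7) -> (row=1, col=7)
  U (up): (row=1, col=7) -> (row=0, col=7)
  U (up): (row=0, col=7) -> (row=10, col=7)
  D (down): (row=10, col=7) -> (row=0, col=7)
  L (left): blocked, stay at (row=0, col=7)
Final: (row=0, col=7)

Answer: Final position: (row=0, col=7)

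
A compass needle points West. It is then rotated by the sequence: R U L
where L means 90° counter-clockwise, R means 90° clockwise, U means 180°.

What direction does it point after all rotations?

Start: West
  R (right (90° clockwise)) -> North
  U (U-turn (180°)) -> South
  L (left (90° counter-clockwise)) -> East
Final: East

Answer: Final heading: East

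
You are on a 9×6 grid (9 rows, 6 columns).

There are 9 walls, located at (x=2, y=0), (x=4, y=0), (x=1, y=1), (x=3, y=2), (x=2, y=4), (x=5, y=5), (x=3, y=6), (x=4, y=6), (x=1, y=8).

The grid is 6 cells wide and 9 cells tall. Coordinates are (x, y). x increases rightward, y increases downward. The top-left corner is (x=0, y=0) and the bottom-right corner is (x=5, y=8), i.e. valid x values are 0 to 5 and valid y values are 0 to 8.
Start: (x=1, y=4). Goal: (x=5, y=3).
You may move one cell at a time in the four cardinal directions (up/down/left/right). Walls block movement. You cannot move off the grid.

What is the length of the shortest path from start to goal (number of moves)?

Answer: Shortest path length: 5

Derivation:
BFS from (x=1, y=4) until reaching (x=5, y=3):
  Distance 0: (x=1, y=4)
  Distance 1: (x=1, y=3), (x=0, y=4), (x=1, y=5)
  Distance 2: (x=1, y=2), (x=0, y=3), (x=2, y=3), (x=0, y=5), (x=2, y=5), (x=1, y=6)
  Distance 3: (x=0, y=2), (x=2, y=2), (x=3, y=3), (x=3, y=5), (x=0, y=6), (x=2, y=6), (x=1, y=7)
  Distance 4: (x=0, y=1), (x=2, y=1), (x=4, y=3), (x=3, y=4), (x=4, y=5), (x=0, y=7), (x=2, y=7)
  Distance 5: (x=0, y=0), (x=3, y=1), (x=4, y=2), (x=5, y=3), (x=4, y=4), (x=3, y=7), (x=0, y=8), (x=2, y=8)  <- goal reached here
One shortest path (5 moves): (x=1, y=4) -> (x=1, y=3) -> (x=2, y=3) -> (x=3, y=3) -> (x=4, y=3) -> (x=5, y=3)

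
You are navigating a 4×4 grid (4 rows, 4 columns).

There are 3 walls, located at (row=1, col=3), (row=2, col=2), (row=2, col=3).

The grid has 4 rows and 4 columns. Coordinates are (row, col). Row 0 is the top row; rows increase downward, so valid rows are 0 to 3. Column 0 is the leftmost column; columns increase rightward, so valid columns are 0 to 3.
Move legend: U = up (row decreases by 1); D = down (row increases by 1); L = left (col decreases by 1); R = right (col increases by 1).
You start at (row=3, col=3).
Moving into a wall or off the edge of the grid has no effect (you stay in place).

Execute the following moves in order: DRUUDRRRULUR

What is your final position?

Start: (row=3, col=3)
  D (down): blocked, stay at (row=3, col=3)
  R (right): blocked, stay at (row=3, col=3)
  U (up): blocked, stay at (row=3, col=3)
  U (up): blocked, stay at (row=3, col=3)
  D (down): blocked, stay at (row=3, col=3)
  [×3]R (right): blocked, stay at (row=3, col=3)
  U (up): blocked, stay at (row=3, col=3)
  L (left): (row=3, col=3) -> (row=3, col=2)
  U (up): blocked, stay at (row=3, col=2)
  R (right): (row=3, col=2) -> (row=3, col=3)
Final: (row=3, col=3)

Answer: Final position: (row=3, col=3)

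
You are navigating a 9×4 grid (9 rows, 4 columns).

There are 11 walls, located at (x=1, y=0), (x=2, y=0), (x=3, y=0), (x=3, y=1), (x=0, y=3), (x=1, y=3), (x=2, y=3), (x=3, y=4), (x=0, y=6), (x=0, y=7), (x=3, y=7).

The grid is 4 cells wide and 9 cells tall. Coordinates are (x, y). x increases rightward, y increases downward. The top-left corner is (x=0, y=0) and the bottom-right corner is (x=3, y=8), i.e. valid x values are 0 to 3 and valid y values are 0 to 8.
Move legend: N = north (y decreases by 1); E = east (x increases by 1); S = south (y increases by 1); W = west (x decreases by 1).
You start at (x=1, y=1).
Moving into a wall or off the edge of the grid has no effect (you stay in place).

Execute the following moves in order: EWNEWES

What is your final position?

Answer: Final position: (x=2, y=2)

Derivation:
Start: (x=1, y=1)
  E (east): (x=1, y=1) -> (x=2, y=1)
  W (west): (x=2, y=1) -> (x=1, y=1)
  N (north): blocked, stay at (x=1, y=1)
  E (east): (x=1, y=1) -> (x=2, y=1)
  W (west): (x=2, y=1) -> (x=1, y=1)
  E (east): (x=1, y=1) -> (x=2, y=1)
  S (south): (x=2, y=1) -> (x=2, y=2)
Final: (x=2, y=2)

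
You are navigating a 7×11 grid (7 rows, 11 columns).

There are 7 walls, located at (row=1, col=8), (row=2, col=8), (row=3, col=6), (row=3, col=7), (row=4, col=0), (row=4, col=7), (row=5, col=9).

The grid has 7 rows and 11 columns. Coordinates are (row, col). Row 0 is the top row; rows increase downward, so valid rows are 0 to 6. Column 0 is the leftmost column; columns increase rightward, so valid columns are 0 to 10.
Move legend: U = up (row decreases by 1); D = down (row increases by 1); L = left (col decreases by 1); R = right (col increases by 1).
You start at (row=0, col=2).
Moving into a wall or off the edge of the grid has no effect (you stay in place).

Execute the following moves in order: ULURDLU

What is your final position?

Answer: Final position: (row=0, col=1)

Derivation:
Start: (row=0, col=2)
  U (up): blocked, stay at (row=0, col=2)
  L (left): (row=0, col=2) -> (row=0, col=1)
  U (up): blocked, stay at (row=0, col=1)
  R (right): (row=0, col=1) -> (row=0, col=2)
  D (down): (row=0, col=2) -> (row=1, col=2)
  L (left): (row=1, col=2) -> (row=1, col=1)
  U (up): (row=1, col=1) -> (row=0, col=1)
Final: (row=0, col=1)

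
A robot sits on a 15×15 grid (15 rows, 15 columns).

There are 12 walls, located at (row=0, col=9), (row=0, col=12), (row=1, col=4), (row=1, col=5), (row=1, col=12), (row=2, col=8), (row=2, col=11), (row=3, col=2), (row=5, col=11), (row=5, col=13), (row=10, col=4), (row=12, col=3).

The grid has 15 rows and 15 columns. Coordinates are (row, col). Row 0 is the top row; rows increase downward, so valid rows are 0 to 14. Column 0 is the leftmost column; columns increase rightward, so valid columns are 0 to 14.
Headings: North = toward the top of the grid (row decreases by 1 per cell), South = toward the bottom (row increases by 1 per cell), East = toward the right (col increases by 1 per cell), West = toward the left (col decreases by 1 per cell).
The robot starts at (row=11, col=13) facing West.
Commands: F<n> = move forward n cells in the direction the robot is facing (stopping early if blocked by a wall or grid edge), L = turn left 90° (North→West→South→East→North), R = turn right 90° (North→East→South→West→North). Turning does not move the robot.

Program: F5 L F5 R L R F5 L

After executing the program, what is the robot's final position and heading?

Answer: Final position: (row=14, col=3), facing South

Derivation:
Start: (row=11, col=13), facing West
  F5: move forward 5, now at (row=11, col=8)
  L: turn left, now facing South
  F5: move forward 3/5 (blocked), now at (row=14, col=8)
  R: turn right, now facing West
  L: turn left, now facing South
  R: turn right, now facing West
  F5: move forward 5, now at (row=14, col=3)
  L: turn left, now facing South
Final: (row=14, col=3), facing South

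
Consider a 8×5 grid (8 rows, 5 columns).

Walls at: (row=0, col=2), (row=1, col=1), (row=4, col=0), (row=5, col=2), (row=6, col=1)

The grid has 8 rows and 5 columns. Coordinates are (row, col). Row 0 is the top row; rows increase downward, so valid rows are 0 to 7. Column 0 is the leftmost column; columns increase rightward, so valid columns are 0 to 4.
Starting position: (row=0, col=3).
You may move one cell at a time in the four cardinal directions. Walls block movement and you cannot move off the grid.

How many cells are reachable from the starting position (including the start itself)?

BFS flood-fill from (row=0, col=3):
  Distance 0: (row=0, col=3)
  Distance 1: (row=0, col=4), (row=1, col=3)
  Distance 2: (row=1, col=2), (row=1, col=4), (row=2, col=3)
  Distance 3: (row=2, col=2), (row=2, col=4), (row=3, col=3)
  Distance 4: (row=2, col=1), (row=3, col=2), (row=3, col=4), (row=4, col=3)
  Distance 5: (row=2, col=0), (row=3, col=1), (row=4, col=2), (row=4, col=4), (row=5, col=3)
  Distance 6: (row=1, col=0), (row=3, col=0), (row=4, col=1), (row=5, col=4), (row=6, col=3)
  Distance 7: (row=0, col=0), (row=5, col=1), (row=6, col=2), (row=6, col=4), (row=7, col=3)
  Distance 8: (row=0, col=1), (row=5, col=0), (row=7, col=2), (row=7, col=4)
  Distance 9: (row=6, col=0), (row=7, col=1)
  Distance 10: (row=7, col=0)
Total reachable: 35 (grid has 35 open cells total)

Answer: Reachable cells: 35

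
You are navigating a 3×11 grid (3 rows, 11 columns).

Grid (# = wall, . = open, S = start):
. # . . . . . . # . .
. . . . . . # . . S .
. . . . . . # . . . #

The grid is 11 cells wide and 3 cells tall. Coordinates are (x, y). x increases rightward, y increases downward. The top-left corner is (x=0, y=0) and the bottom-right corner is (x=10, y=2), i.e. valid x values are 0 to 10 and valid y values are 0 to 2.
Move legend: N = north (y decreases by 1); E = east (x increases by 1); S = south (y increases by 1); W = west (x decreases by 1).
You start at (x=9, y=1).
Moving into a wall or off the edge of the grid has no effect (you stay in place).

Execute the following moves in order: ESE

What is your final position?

Answer: Final position: (x=10, y=1)

Derivation:
Start: (x=9, y=1)
  E (east): (x=9, y=1) -> (x=10, y=1)
  S (south): blocked, stay at (x=10, y=1)
  E (east): blocked, stay at (x=10, y=1)
Final: (x=10, y=1)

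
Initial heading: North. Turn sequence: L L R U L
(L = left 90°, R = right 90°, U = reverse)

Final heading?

Answer: Final heading: North

Derivation:
Start: North
  L (left (90° counter-clockwise)) -> West
  L (left (90° counter-clockwise)) -> South
  R (right (90° clockwise)) -> West
  U (U-turn (180°)) -> East
  L (left (90° counter-clockwise)) -> North
Final: North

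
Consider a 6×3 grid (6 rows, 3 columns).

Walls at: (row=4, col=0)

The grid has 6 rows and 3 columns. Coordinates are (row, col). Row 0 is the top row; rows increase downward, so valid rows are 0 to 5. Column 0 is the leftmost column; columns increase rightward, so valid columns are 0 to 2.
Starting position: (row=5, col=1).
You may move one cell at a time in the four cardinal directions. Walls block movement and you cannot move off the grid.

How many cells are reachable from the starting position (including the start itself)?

Answer: Reachable cells: 17

Derivation:
BFS flood-fill from (row=5, col=1):
  Distance 0: (row=5, col=1)
  Distance 1: (row=4, col=1), (row=5, col=0), (row=5, col=2)
  Distance 2: (row=3, col=1), (row=4, col=2)
  Distance 3: (row=2, col=1), (row=3, col=0), (row=3, col=2)
  Distance 4: (row=1, col=1), (row=2, col=0), (row=2, col=2)
  Distance 5: (row=0, col=1), (row=1, col=0), (row=1, col=2)
  Distance 6: (row=0, col=0), (row=0, col=2)
Total reachable: 17 (grid has 17 open cells total)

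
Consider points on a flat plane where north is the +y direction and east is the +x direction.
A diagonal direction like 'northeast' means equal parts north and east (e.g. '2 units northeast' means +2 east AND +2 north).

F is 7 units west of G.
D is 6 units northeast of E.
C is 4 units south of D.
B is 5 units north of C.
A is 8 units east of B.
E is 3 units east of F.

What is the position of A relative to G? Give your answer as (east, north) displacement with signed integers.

Place G at the origin (east=0, north=0).
  F is 7 units west of G: delta (east=-7, north=+0); F at (east=-7, north=0).
  E is 3 units east of F: delta (east=+3, north=+0); E at (east=-4, north=0).
  D is 6 units northeast of E: delta (east=+6, north=+6); D at (east=2, north=6).
  C is 4 units south of D: delta (east=+0, north=-4); C at (east=2, north=2).
  B is 5 units north of C: delta (east=+0, north=+5); B at (east=2, north=7).
  A is 8 units east of B: delta (east=+8, north=+0); A at (east=10, north=7).
Therefore A relative to G: (east=10, north=7).

Answer: A is at (east=10, north=7) relative to G.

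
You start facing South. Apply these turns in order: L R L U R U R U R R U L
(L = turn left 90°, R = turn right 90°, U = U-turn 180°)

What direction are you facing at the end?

Start: South
  L (left (90° counter-clockwise)) -> East
  R (right (90° clockwise)) -> South
  L (left (90° counter-clockwise)) -> East
  U (U-turn (180°)) -> West
  R (right (90° clockwise)) -> North
  U (U-turn (180°)) -> South
  R (right (90° clockwise)) -> West
  U (U-turn (180°)) -> East
  R (right (90° clockwise)) -> South
  R (right (90° clockwise)) -> West
  U (U-turn (180°)) -> East
  L (left (90° counter-clockwise)) -> North
Final: North

Answer: Final heading: North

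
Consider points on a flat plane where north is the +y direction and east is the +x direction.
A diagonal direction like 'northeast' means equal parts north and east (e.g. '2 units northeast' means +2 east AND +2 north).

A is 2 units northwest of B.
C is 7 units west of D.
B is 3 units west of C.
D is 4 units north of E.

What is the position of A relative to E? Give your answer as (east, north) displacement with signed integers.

Answer: A is at (east=-12, north=6) relative to E.

Derivation:
Place E at the origin (east=0, north=0).
  D is 4 units north of E: delta (east=+0, north=+4); D at (east=0, north=4).
  C is 7 units west of D: delta (east=-7, north=+0); C at (east=-7, north=4).
  B is 3 units west of C: delta (east=-3, north=+0); B at (east=-10, north=4).
  A is 2 units northwest of B: delta (east=-2, north=+2); A at (east=-12, north=6).
Therefore A relative to E: (east=-12, north=6).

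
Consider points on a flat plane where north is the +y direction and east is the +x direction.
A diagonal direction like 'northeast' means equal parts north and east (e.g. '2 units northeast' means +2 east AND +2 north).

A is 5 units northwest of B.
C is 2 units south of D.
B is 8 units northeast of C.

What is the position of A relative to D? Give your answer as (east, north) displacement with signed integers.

Place D at the origin (east=0, north=0).
  C is 2 units south of D: delta (east=+0, north=-2); C at (east=0, north=-2).
  B is 8 units northeast of C: delta (east=+8, north=+8); B at (east=8, north=6).
  A is 5 units northwest of B: delta (east=-5, north=+5); A at (east=3, north=11).
Therefore A relative to D: (east=3, north=11).

Answer: A is at (east=3, north=11) relative to D.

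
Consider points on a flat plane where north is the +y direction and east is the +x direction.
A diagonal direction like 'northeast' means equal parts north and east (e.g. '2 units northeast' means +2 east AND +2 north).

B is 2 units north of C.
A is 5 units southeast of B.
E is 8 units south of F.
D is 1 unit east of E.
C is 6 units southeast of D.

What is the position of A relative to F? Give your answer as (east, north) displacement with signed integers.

Answer: A is at (east=12, north=-17) relative to F.

Derivation:
Place F at the origin (east=0, north=0).
  E is 8 units south of F: delta (east=+0, north=-8); E at (east=0, north=-8).
  D is 1 unit east of E: delta (east=+1, north=+0); D at (east=1, north=-8).
  C is 6 units southeast of D: delta (east=+6, north=-6); C at (east=7, north=-14).
  B is 2 units north of C: delta (east=+0, north=+2); B at (east=7, north=-12).
  A is 5 units southeast of B: delta (east=+5, north=-5); A at (east=12, north=-17).
Therefore A relative to F: (east=12, north=-17).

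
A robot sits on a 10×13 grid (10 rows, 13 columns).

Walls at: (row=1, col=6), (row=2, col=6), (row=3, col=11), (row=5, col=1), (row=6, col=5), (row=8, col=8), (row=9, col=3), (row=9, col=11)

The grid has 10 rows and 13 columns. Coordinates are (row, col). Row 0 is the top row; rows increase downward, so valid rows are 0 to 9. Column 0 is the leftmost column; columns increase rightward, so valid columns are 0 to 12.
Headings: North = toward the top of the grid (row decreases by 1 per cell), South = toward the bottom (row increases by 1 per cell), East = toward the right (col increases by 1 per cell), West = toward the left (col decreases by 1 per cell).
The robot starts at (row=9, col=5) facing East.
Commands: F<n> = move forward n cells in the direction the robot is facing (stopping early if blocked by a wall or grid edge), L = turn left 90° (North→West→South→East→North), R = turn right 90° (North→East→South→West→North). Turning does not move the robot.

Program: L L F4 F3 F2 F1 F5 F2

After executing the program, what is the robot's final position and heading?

Start: (row=9, col=5), facing East
  L: turn left, now facing North
  L: turn left, now facing West
  F4: move forward 1/4 (blocked), now at (row=9, col=4)
  F3: move forward 0/3 (blocked), now at (row=9, col=4)
  F2: move forward 0/2 (blocked), now at (row=9, col=4)
  F1: move forward 0/1 (blocked), now at (row=9, col=4)
  F5: move forward 0/5 (blocked), now at (row=9, col=4)
  F2: move forward 0/2 (blocked), now at (row=9, col=4)
Final: (row=9, col=4), facing West

Answer: Final position: (row=9, col=4), facing West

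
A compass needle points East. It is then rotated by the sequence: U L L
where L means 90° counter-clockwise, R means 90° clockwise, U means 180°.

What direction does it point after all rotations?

Answer: Final heading: East

Derivation:
Start: East
  U (U-turn (180°)) -> West
  L (left (90° counter-clockwise)) -> South
  L (left (90° counter-clockwise)) -> East
Final: East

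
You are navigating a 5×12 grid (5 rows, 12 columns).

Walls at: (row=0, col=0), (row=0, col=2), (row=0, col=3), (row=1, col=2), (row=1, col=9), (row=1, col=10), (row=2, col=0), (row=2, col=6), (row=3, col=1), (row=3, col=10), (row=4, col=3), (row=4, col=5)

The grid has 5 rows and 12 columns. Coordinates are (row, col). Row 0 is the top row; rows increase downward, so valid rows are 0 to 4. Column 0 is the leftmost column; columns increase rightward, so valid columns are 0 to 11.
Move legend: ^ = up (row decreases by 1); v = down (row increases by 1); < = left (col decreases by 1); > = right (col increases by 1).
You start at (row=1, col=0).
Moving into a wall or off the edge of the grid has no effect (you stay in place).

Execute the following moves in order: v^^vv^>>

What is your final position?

Start: (row=1, col=0)
  v (down): blocked, stay at (row=1, col=0)
  ^ (up): blocked, stay at (row=1, col=0)
  ^ (up): blocked, stay at (row=1, col=0)
  v (down): blocked, stay at (row=1, col=0)
  v (down): blocked, stay at (row=1, col=0)
  ^ (up): blocked, stay at (row=1, col=0)
  > (right): (row=1, col=0) -> (row=1, col=1)
  > (right): blocked, stay at (row=1, col=1)
Final: (row=1, col=1)

Answer: Final position: (row=1, col=1)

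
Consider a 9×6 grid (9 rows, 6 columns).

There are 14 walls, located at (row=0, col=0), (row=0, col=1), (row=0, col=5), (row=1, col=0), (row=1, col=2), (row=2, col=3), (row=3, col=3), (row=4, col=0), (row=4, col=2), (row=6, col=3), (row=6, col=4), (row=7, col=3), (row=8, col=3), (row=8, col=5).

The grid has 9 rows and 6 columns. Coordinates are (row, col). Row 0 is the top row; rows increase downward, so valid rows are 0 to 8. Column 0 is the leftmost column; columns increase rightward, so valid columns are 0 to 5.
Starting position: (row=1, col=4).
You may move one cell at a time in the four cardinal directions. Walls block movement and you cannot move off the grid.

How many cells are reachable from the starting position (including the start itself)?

Answer: Reachable cells: 40

Derivation:
BFS flood-fill from (row=1, col=4):
  Distance 0: (row=1, col=4)
  Distance 1: (row=0, col=4), (row=1, col=3), (row=1, col=5), (row=2, col=4)
  Distance 2: (row=0, col=3), (row=2, col=5), (row=3, col=4)
  Distance 3: (row=0, col=2), (row=3, col=5), (row=4, col=4)
  Distance 4: (row=4, col=3), (row=4, col=5), (row=5, col=4)
  Distance 5: (row=5, col=3), (row=5, col=5)
  Distance 6: (row=5, col=2), (row=6, col=5)
  Distance 7: (row=5, col=1), (row=6, col=2), (row=7, col=5)
  Distance 8: (row=4, col=1), (row=5, col=0), (row=6, col=1), (row=7, col=2), (row=7, col=4)
  Distance 9: (row=3, col=1), (row=6, col=0), (row=7, col=1), (row=8, col=2), (row=8, col=4)
  Distance 10: (row=2, col=1), (row=3, col=0), (row=3, col=2), (row=7, col=0), (row=8, col=1)
  Distance 11: (row=1, col=1), (row=2, col=0), (row=2, col=2), (row=8, col=0)
Total reachable: 40 (grid has 40 open cells total)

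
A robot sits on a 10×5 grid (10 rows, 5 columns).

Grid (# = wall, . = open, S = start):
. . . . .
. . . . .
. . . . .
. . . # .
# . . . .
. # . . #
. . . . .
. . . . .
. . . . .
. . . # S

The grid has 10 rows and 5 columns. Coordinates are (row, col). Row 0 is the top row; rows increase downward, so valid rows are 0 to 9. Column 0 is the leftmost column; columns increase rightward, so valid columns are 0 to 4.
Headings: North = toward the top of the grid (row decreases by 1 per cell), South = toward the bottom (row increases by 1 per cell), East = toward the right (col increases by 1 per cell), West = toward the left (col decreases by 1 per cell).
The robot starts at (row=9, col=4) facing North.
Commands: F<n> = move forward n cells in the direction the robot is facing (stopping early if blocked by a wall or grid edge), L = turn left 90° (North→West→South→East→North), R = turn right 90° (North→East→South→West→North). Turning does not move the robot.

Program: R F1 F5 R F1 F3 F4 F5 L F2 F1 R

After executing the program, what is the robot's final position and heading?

Answer: Final position: (row=9, col=4), facing South

Derivation:
Start: (row=9, col=4), facing North
  R: turn right, now facing East
  F1: move forward 0/1 (blocked), now at (row=9, col=4)
  F5: move forward 0/5 (blocked), now at (row=9, col=4)
  R: turn right, now facing South
  F1: move forward 0/1 (blocked), now at (row=9, col=4)
  F3: move forward 0/3 (blocked), now at (row=9, col=4)
  F4: move forward 0/4 (blocked), now at (row=9, col=4)
  F5: move forward 0/5 (blocked), now at (row=9, col=4)
  L: turn left, now facing East
  F2: move forward 0/2 (blocked), now at (row=9, col=4)
  F1: move forward 0/1 (blocked), now at (row=9, col=4)
  R: turn right, now facing South
Final: (row=9, col=4), facing South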